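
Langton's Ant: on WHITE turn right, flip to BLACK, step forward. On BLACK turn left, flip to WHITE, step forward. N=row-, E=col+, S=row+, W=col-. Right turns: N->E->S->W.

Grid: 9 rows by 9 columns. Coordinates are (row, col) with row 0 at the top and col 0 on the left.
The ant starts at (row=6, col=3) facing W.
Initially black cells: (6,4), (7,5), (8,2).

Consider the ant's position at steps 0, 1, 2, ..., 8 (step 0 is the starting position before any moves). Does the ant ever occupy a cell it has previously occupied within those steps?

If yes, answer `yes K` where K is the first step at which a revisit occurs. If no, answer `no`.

Step 1: on WHITE (6,3): turn R to N, flip to black, move to (5,3). |black|=4 — new cell
Step 2: on WHITE (5,3): turn R to E, flip to black, move to (5,4). |black|=5 — new cell
Step 3: on WHITE (5,4): turn R to S, flip to black, move to (6,4). |black|=6 — new cell
Step 4: on BLACK (6,4): turn L to E, flip to white, move to (6,5). |black|=5 — new cell
Step 5: on WHITE (6,5): turn R to S, flip to black, move to (7,5). |black|=6 — new cell
Step 6: on BLACK (7,5): turn L to E, flip to white, move to (7,6). |black|=5 — new cell
Step 7: on WHITE (7,6): turn R to S, flip to black, move to (8,6). |black|=6 — new cell
Step 8: on WHITE (8,6): turn R to W, flip to black, move to (8,5). |black|=7 — new cell
No revisit within 8 steps.

Answer: no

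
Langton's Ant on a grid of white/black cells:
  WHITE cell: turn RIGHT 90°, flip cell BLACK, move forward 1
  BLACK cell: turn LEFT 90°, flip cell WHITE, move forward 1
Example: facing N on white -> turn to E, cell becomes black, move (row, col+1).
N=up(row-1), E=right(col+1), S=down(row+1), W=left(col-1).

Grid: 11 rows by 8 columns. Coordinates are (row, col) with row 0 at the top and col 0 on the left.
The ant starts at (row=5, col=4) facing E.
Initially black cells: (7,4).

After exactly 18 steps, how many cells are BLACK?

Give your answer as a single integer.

Step 1: on WHITE (5,4): turn R to S, flip to black, move to (6,4). |black|=2
Step 2: on WHITE (6,4): turn R to W, flip to black, move to (6,3). |black|=3
Step 3: on WHITE (6,3): turn R to N, flip to black, move to (5,3). |black|=4
Step 4: on WHITE (5,3): turn R to E, flip to black, move to (5,4). |black|=5
Step 5: on BLACK (5,4): turn L to N, flip to white, move to (4,4). |black|=4
Step 6: on WHITE (4,4): turn R to E, flip to black, move to (4,5). |black|=5
Step 7: on WHITE (4,5): turn R to S, flip to black, move to (5,5). |black|=6
Step 8: on WHITE (5,5): turn R to W, flip to black, move to (5,4). |black|=7
Step 9: on WHITE (5,4): turn R to N, flip to black, move to (4,4). |black|=8
Step 10: on BLACK (4,4): turn L to W, flip to white, move to (4,3). |black|=7
Step 11: on WHITE (4,3): turn R to N, flip to black, move to (3,3). |black|=8
Step 12: on WHITE (3,3): turn R to E, flip to black, move to (3,4). |black|=9
Step 13: on WHITE (3,4): turn R to S, flip to black, move to (4,4). |black|=10
Step 14: on WHITE (4,4): turn R to W, flip to black, move to (4,3). |black|=11
Step 15: on BLACK (4,3): turn L to S, flip to white, move to (5,3). |black|=10
Step 16: on BLACK (5,3): turn L to E, flip to white, move to (5,4). |black|=9
Step 17: on BLACK (5,4): turn L to N, flip to white, move to (4,4). |black|=8
Step 18: on BLACK (4,4): turn L to W, flip to white, move to (4,3). |black|=7

Answer: 7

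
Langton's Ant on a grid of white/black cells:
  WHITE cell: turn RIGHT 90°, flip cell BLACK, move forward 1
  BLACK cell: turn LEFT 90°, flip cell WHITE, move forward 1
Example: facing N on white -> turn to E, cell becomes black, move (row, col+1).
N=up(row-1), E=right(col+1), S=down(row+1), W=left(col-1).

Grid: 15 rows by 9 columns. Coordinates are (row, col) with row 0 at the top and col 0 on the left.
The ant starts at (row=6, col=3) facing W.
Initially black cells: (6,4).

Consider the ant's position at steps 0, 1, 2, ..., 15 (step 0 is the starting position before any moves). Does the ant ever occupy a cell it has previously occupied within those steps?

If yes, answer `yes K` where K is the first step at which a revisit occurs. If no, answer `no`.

Step 1: on WHITE (6,3): turn R to N, flip to black, move to (5,3). |black|=2 — new cell
Step 2: on WHITE (5,3): turn R to E, flip to black, move to (5,4). |black|=3 — new cell
Step 3: on WHITE (5,4): turn R to S, flip to black, move to (6,4). |black|=4 — new cell
Step 4: on BLACK (6,4): turn L to E, flip to white, move to (6,5). |black|=3 — new cell
Step 5: on WHITE (6,5): turn R to S, flip to black, move to (7,5). |black|=4 — new cell
Step 6: on WHITE (7,5): turn R to W, flip to black, move to (7,4). |black|=5 — new cell
Step 7: on WHITE (7,4): turn R to N, flip to black, move to (6,4). |black|=6 — REVISIT

Answer: yes 7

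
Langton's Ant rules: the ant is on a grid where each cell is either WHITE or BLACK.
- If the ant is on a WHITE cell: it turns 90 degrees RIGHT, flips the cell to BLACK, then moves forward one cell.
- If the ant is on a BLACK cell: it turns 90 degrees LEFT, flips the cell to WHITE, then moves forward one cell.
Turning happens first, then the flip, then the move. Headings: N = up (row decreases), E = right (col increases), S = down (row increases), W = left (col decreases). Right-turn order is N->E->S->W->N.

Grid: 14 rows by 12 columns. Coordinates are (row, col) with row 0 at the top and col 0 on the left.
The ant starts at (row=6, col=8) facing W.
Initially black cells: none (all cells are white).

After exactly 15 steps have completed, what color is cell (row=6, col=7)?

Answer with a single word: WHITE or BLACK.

Answer: BLACK

Derivation:
Step 1: on WHITE (6,8): turn R to N, flip to black, move to (5,8). |black|=1
Step 2: on WHITE (5,8): turn R to E, flip to black, move to (5,9). |black|=2
Step 3: on WHITE (5,9): turn R to S, flip to black, move to (6,9). |black|=3
Step 4: on WHITE (6,9): turn R to W, flip to black, move to (6,8). |black|=4
Step 5: on BLACK (6,8): turn L to S, flip to white, move to (7,8). |black|=3
Step 6: on WHITE (7,8): turn R to W, flip to black, move to (7,7). |black|=4
Step 7: on WHITE (7,7): turn R to N, flip to black, move to (6,7). |black|=5
Step 8: on WHITE (6,7): turn R to E, flip to black, move to (6,8). |black|=6
Step 9: on WHITE (6,8): turn R to S, flip to black, move to (7,8). |black|=7
Step 10: on BLACK (7,8): turn L to E, flip to white, move to (7,9). |black|=6
Step 11: on WHITE (7,9): turn R to S, flip to black, move to (8,9). |black|=7
Step 12: on WHITE (8,9): turn R to W, flip to black, move to (8,8). |black|=8
Step 13: on WHITE (8,8): turn R to N, flip to black, move to (7,8). |black|=9
Step 14: on WHITE (7,8): turn R to E, flip to black, move to (7,9). |black|=10
Step 15: on BLACK (7,9): turn L to N, flip to white, move to (6,9). |black|=9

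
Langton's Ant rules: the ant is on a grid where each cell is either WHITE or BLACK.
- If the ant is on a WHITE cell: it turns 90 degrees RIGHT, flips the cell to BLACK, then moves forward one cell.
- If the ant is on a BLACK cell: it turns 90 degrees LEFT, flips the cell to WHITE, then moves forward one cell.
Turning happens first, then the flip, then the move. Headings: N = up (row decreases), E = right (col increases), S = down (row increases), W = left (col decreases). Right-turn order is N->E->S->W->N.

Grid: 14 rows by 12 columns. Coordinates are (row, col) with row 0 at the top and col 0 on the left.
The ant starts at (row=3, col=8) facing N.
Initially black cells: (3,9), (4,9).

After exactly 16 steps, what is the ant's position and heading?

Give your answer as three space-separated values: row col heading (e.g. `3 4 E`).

Answer: 1 8 N

Derivation:
Step 1: on WHITE (3,8): turn R to E, flip to black, move to (3,9). |black|=3
Step 2: on BLACK (3,9): turn L to N, flip to white, move to (2,9). |black|=2
Step 3: on WHITE (2,9): turn R to E, flip to black, move to (2,10). |black|=3
Step 4: on WHITE (2,10): turn R to S, flip to black, move to (3,10). |black|=4
Step 5: on WHITE (3,10): turn R to W, flip to black, move to (3,9). |black|=5
Step 6: on WHITE (3,9): turn R to N, flip to black, move to (2,9). |black|=6
Step 7: on BLACK (2,9): turn L to W, flip to white, move to (2,8). |black|=5
Step 8: on WHITE (2,8): turn R to N, flip to black, move to (1,8). |black|=6
Step 9: on WHITE (1,8): turn R to E, flip to black, move to (1,9). |black|=7
Step 10: on WHITE (1,9): turn R to S, flip to black, move to (2,9). |black|=8
Step 11: on WHITE (2,9): turn R to W, flip to black, move to (2,8). |black|=9
Step 12: on BLACK (2,8): turn L to S, flip to white, move to (3,8). |black|=8
Step 13: on BLACK (3,8): turn L to E, flip to white, move to (3,9). |black|=7
Step 14: on BLACK (3,9): turn L to N, flip to white, move to (2,9). |black|=6
Step 15: on BLACK (2,9): turn L to W, flip to white, move to (2,8). |black|=5
Step 16: on WHITE (2,8): turn R to N, flip to black, move to (1,8). |black|=6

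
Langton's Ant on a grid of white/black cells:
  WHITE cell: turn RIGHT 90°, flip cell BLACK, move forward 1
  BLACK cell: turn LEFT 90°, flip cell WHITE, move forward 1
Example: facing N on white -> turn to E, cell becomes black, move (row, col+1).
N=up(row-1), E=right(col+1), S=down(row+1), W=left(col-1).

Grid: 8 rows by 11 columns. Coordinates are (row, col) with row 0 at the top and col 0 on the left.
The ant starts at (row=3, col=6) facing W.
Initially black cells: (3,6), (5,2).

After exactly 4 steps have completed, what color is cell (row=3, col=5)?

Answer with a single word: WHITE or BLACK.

Answer: BLACK

Derivation:
Step 1: on BLACK (3,6): turn L to S, flip to white, move to (4,6). |black|=1
Step 2: on WHITE (4,6): turn R to W, flip to black, move to (4,5). |black|=2
Step 3: on WHITE (4,5): turn R to N, flip to black, move to (3,5). |black|=3
Step 4: on WHITE (3,5): turn R to E, flip to black, move to (3,6). |black|=4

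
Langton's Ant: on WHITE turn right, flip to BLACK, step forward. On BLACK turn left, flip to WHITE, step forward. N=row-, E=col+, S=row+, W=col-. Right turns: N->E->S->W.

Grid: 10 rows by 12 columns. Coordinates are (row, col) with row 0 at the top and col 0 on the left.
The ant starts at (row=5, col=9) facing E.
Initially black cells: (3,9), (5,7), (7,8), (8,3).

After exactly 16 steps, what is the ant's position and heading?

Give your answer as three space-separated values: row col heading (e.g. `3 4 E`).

Answer: 3 9 W

Derivation:
Step 1: on WHITE (5,9): turn R to S, flip to black, move to (6,9). |black|=5
Step 2: on WHITE (6,9): turn R to W, flip to black, move to (6,8). |black|=6
Step 3: on WHITE (6,8): turn R to N, flip to black, move to (5,8). |black|=7
Step 4: on WHITE (5,8): turn R to E, flip to black, move to (5,9). |black|=8
Step 5: on BLACK (5,9): turn L to N, flip to white, move to (4,9). |black|=7
Step 6: on WHITE (4,9): turn R to E, flip to black, move to (4,10). |black|=8
Step 7: on WHITE (4,10): turn R to S, flip to black, move to (5,10). |black|=9
Step 8: on WHITE (5,10): turn R to W, flip to black, move to (5,9). |black|=10
Step 9: on WHITE (5,9): turn R to N, flip to black, move to (4,9). |black|=11
Step 10: on BLACK (4,9): turn L to W, flip to white, move to (4,8). |black|=10
Step 11: on WHITE (4,8): turn R to N, flip to black, move to (3,8). |black|=11
Step 12: on WHITE (3,8): turn R to E, flip to black, move to (3,9). |black|=12
Step 13: on BLACK (3,9): turn L to N, flip to white, move to (2,9). |black|=11
Step 14: on WHITE (2,9): turn R to E, flip to black, move to (2,10). |black|=12
Step 15: on WHITE (2,10): turn R to S, flip to black, move to (3,10). |black|=13
Step 16: on WHITE (3,10): turn R to W, flip to black, move to (3,9). |black|=14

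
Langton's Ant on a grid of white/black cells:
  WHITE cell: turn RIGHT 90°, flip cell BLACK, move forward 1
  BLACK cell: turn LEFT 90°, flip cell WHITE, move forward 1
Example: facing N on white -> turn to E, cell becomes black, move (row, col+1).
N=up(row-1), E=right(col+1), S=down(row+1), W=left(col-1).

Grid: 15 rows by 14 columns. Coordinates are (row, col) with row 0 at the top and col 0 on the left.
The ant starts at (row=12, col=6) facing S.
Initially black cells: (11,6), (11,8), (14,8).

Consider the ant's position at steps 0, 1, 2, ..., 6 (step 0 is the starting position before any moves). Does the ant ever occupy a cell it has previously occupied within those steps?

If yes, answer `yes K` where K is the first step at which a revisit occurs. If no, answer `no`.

Answer: no

Derivation:
Step 1: on WHITE (12,6): turn R to W, flip to black, move to (12,5). |black|=4 — new cell
Step 2: on WHITE (12,5): turn R to N, flip to black, move to (11,5). |black|=5 — new cell
Step 3: on WHITE (11,5): turn R to E, flip to black, move to (11,6). |black|=6 — new cell
Step 4: on BLACK (11,6): turn L to N, flip to white, move to (10,6). |black|=5 — new cell
Step 5: on WHITE (10,6): turn R to E, flip to black, move to (10,7). |black|=6 — new cell
Step 6: on WHITE (10,7): turn R to S, flip to black, move to (11,7). |black|=7 — new cell
No revisit within 6 steps.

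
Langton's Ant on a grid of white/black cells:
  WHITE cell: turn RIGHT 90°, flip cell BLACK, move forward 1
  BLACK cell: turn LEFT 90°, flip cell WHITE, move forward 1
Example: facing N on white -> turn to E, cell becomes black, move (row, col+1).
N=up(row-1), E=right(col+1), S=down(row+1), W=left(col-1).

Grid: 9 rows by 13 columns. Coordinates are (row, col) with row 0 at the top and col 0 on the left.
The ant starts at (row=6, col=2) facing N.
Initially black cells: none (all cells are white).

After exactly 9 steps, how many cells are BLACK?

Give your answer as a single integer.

Step 1: on WHITE (6,2): turn R to E, flip to black, move to (6,3). |black|=1
Step 2: on WHITE (6,3): turn R to S, flip to black, move to (7,3). |black|=2
Step 3: on WHITE (7,3): turn R to W, flip to black, move to (7,2). |black|=3
Step 4: on WHITE (7,2): turn R to N, flip to black, move to (6,2). |black|=4
Step 5: on BLACK (6,2): turn L to W, flip to white, move to (6,1). |black|=3
Step 6: on WHITE (6,1): turn R to N, flip to black, move to (5,1). |black|=4
Step 7: on WHITE (5,1): turn R to E, flip to black, move to (5,2). |black|=5
Step 8: on WHITE (5,2): turn R to S, flip to black, move to (6,2). |black|=6
Step 9: on WHITE (6,2): turn R to W, flip to black, move to (6,1). |black|=7

Answer: 7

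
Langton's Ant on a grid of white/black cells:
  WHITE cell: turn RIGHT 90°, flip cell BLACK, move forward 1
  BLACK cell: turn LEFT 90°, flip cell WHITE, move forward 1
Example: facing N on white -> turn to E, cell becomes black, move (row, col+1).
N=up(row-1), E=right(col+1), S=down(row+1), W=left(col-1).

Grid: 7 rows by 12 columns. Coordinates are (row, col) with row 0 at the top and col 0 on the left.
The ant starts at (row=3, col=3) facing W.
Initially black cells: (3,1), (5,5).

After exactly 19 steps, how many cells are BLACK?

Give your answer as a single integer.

Step 1: on WHITE (3,3): turn R to N, flip to black, move to (2,3). |black|=3
Step 2: on WHITE (2,3): turn R to E, flip to black, move to (2,4). |black|=4
Step 3: on WHITE (2,4): turn R to S, flip to black, move to (3,4). |black|=5
Step 4: on WHITE (3,4): turn R to W, flip to black, move to (3,3). |black|=6
Step 5: on BLACK (3,3): turn L to S, flip to white, move to (4,3). |black|=5
Step 6: on WHITE (4,3): turn R to W, flip to black, move to (4,2). |black|=6
Step 7: on WHITE (4,2): turn R to N, flip to black, move to (3,2). |black|=7
Step 8: on WHITE (3,2): turn R to E, flip to black, move to (3,3). |black|=8
Step 9: on WHITE (3,3): turn R to S, flip to black, move to (4,3). |black|=9
Step 10: on BLACK (4,3): turn L to E, flip to white, move to (4,4). |black|=8
Step 11: on WHITE (4,4): turn R to S, flip to black, move to (5,4). |black|=9
Step 12: on WHITE (5,4): turn R to W, flip to black, move to (5,3). |black|=10
Step 13: on WHITE (5,3): turn R to N, flip to black, move to (4,3). |black|=11
Step 14: on WHITE (4,3): turn R to E, flip to black, move to (4,4). |black|=12
Step 15: on BLACK (4,4): turn L to N, flip to white, move to (3,4). |black|=11
Step 16: on BLACK (3,4): turn L to W, flip to white, move to (3,3). |black|=10
Step 17: on BLACK (3,3): turn L to S, flip to white, move to (4,3). |black|=9
Step 18: on BLACK (4,3): turn L to E, flip to white, move to (4,4). |black|=8
Step 19: on WHITE (4,4): turn R to S, flip to black, move to (5,4). |black|=9

Answer: 9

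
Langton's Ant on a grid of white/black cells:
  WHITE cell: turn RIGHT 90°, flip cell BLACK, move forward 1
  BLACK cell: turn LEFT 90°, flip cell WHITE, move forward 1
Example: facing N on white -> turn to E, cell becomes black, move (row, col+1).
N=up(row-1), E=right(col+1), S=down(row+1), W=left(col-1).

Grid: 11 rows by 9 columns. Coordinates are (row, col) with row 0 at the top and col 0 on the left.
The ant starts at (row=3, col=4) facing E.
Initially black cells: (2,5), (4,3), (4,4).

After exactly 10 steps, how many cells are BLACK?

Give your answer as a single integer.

Step 1: on WHITE (3,4): turn R to S, flip to black, move to (4,4). |black|=4
Step 2: on BLACK (4,4): turn L to E, flip to white, move to (4,5). |black|=3
Step 3: on WHITE (4,5): turn R to S, flip to black, move to (5,5). |black|=4
Step 4: on WHITE (5,5): turn R to W, flip to black, move to (5,4). |black|=5
Step 5: on WHITE (5,4): turn R to N, flip to black, move to (4,4). |black|=6
Step 6: on WHITE (4,4): turn R to E, flip to black, move to (4,5). |black|=7
Step 7: on BLACK (4,5): turn L to N, flip to white, move to (3,5). |black|=6
Step 8: on WHITE (3,5): turn R to E, flip to black, move to (3,6). |black|=7
Step 9: on WHITE (3,6): turn R to S, flip to black, move to (4,6). |black|=8
Step 10: on WHITE (4,6): turn R to W, flip to black, move to (4,5). |black|=9

Answer: 9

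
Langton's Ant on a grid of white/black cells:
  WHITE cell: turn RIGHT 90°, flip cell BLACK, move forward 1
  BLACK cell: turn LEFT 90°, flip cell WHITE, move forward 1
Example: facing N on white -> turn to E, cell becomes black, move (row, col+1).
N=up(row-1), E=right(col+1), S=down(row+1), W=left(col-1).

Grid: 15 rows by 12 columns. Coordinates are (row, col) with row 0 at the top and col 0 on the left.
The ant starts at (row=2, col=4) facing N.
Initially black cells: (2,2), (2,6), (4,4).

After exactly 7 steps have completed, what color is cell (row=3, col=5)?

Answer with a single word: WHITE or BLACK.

Step 1: on WHITE (2,4): turn R to E, flip to black, move to (2,5). |black|=4
Step 2: on WHITE (2,5): turn R to S, flip to black, move to (3,5). |black|=5
Step 3: on WHITE (3,5): turn R to W, flip to black, move to (3,4). |black|=6
Step 4: on WHITE (3,4): turn R to N, flip to black, move to (2,4). |black|=7
Step 5: on BLACK (2,4): turn L to W, flip to white, move to (2,3). |black|=6
Step 6: on WHITE (2,3): turn R to N, flip to black, move to (1,3). |black|=7
Step 7: on WHITE (1,3): turn R to E, flip to black, move to (1,4). |black|=8

Answer: BLACK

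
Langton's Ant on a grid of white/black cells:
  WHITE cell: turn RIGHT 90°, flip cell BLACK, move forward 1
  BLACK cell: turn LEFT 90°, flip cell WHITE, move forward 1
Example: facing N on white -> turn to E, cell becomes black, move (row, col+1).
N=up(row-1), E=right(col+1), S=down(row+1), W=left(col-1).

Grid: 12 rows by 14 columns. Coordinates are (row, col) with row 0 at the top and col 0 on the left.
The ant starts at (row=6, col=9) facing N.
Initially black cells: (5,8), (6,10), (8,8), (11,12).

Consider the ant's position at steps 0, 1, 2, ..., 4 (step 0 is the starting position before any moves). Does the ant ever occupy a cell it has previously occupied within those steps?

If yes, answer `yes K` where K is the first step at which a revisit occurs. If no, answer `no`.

Step 1: on WHITE (6,9): turn R to E, flip to black, move to (6,10). |black|=5 — new cell
Step 2: on BLACK (6,10): turn L to N, flip to white, move to (5,10). |black|=4 — new cell
Step 3: on WHITE (5,10): turn R to E, flip to black, move to (5,11). |black|=5 — new cell
Step 4: on WHITE (5,11): turn R to S, flip to black, move to (6,11). |black|=6 — new cell
No revisit within 4 steps.

Answer: no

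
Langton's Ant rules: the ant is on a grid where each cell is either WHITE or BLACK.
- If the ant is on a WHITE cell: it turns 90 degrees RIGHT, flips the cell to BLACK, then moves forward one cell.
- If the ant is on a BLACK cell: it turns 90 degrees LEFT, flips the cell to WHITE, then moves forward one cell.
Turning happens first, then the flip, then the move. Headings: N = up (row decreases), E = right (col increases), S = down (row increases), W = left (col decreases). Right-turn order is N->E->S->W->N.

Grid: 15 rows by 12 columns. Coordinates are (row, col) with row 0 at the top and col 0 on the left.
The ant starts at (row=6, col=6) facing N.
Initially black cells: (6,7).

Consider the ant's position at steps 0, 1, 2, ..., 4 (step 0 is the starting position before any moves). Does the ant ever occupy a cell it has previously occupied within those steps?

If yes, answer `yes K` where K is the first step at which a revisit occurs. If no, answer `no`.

Step 1: on WHITE (6,6): turn R to E, flip to black, move to (6,7). |black|=2 — new cell
Step 2: on BLACK (6,7): turn L to N, flip to white, move to (5,7). |black|=1 — new cell
Step 3: on WHITE (5,7): turn R to E, flip to black, move to (5,8). |black|=2 — new cell
Step 4: on WHITE (5,8): turn R to S, flip to black, move to (6,8). |black|=3 — new cell
No revisit within 4 steps.

Answer: no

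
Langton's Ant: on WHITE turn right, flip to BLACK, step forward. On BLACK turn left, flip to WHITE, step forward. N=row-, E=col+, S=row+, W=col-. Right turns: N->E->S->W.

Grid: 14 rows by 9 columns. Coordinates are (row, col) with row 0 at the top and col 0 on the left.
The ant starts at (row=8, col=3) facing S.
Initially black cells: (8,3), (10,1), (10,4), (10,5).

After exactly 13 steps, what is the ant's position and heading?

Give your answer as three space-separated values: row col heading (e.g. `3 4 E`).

Step 1: on BLACK (8,3): turn L to E, flip to white, move to (8,4). |black|=3
Step 2: on WHITE (8,4): turn R to S, flip to black, move to (9,4). |black|=4
Step 3: on WHITE (9,4): turn R to W, flip to black, move to (9,3). |black|=5
Step 4: on WHITE (9,3): turn R to N, flip to black, move to (8,3). |black|=6
Step 5: on WHITE (8,3): turn R to E, flip to black, move to (8,4). |black|=7
Step 6: on BLACK (8,4): turn L to N, flip to white, move to (7,4). |black|=6
Step 7: on WHITE (7,4): turn R to E, flip to black, move to (7,5). |black|=7
Step 8: on WHITE (7,5): turn R to S, flip to black, move to (8,5). |black|=8
Step 9: on WHITE (8,5): turn R to W, flip to black, move to (8,4). |black|=9
Step 10: on WHITE (8,4): turn R to N, flip to black, move to (7,4). |black|=10
Step 11: on BLACK (7,4): turn L to W, flip to white, move to (7,3). |black|=9
Step 12: on WHITE (7,3): turn R to N, flip to black, move to (6,3). |black|=10
Step 13: on WHITE (6,3): turn R to E, flip to black, move to (6,4). |black|=11

Answer: 6 4 E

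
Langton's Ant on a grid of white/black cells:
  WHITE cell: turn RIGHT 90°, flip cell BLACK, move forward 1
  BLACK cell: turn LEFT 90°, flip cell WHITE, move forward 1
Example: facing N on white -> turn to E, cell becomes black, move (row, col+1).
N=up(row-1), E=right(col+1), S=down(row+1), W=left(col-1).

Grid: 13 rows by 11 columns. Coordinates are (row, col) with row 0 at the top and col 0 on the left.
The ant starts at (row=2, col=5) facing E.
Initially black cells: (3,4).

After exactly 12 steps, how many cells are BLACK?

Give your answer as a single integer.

Answer: 9

Derivation:
Step 1: on WHITE (2,5): turn R to S, flip to black, move to (3,5). |black|=2
Step 2: on WHITE (3,5): turn R to W, flip to black, move to (3,4). |black|=3
Step 3: on BLACK (3,4): turn L to S, flip to white, move to (4,4). |black|=2
Step 4: on WHITE (4,4): turn R to W, flip to black, move to (4,3). |black|=3
Step 5: on WHITE (4,3): turn R to N, flip to black, move to (3,3). |black|=4
Step 6: on WHITE (3,3): turn R to E, flip to black, move to (3,4). |black|=5
Step 7: on WHITE (3,4): turn R to S, flip to black, move to (4,4). |black|=6
Step 8: on BLACK (4,4): turn L to E, flip to white, move to (4,5). |black|=5
Step 9: on WHITE (4,5): turn R to S, flip to black, move to (5,5). |black|=6
Step 10: on WHITE (5,5): turn R to W, flip to black, move to (5,4). |black|=7
Step 11: on WHITE (5,4): turn R to N, flip to black, move to (4,4). |black|=8
Step 12: on WHITE (4,4): turn R to E, flip to black, move to (4,5). |black|=9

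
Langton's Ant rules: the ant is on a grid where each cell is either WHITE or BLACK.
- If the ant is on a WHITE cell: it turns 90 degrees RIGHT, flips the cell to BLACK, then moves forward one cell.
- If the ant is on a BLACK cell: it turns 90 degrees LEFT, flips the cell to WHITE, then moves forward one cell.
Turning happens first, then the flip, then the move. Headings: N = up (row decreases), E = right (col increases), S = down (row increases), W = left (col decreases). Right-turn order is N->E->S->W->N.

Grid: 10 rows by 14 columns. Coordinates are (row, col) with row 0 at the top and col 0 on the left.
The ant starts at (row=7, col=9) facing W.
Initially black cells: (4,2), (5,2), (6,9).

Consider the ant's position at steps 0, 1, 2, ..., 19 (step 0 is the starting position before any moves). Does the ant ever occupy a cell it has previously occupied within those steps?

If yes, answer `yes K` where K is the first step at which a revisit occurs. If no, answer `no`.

Step 1: on WHITE (7,9): turn R to N, flip to black, move to (6,9). |black|=4 — new cell
Step 2: on BLACK (6,9): turn L to W, flip to white, move to (6,8). |black|=3 — new cell
Step 3: on WHITE (6,8): turn R to N, flip to black, move to (5,8). |black|=4 — new cell
Step 4: on WHITE (5,8): turn R to E, flip to black, move to (5,9). |black|=5 — new cell
Step 5: on WHITE (5,9): turn R to S, flip to black, move to (6,9). |black|=6 — REVISIT

Answer: yes 5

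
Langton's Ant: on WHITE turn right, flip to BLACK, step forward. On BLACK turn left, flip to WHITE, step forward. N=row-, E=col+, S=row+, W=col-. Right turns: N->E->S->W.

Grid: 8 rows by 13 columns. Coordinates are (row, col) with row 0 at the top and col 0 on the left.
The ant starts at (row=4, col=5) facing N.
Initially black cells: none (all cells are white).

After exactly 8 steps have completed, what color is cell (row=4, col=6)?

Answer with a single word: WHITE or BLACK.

Answer: BLACK

Derivation:
Step 1: on WHITE (4,5): turn R to E, flip to black, move to (4,6). |black|=1
Step 2: on WHITE (4,6): turn R to S, flip to black, move to (5,6). |black|=2
Step 3: on WHITE (5,6): turn R to W, flip to black, move to (5,5). |black|=3
Step 4: on WHITE (5,5): turn R to N, flip to black, move to (4,5). |black|=4
Step 5: on BLACK (4,5): turn L to W, flip to white, move to (4,4). |black|=3
Step 6: on WHITE (4,4): turn R to N, flip to black, move to (3,4). |black|=4
Step 7: on WHITE (3,4): turn R to E, flip to black, move to (3,5). |black|=5
Step 8: on WHITE (3,5): turn R to S, flip to black, move to (4,5). |black|=6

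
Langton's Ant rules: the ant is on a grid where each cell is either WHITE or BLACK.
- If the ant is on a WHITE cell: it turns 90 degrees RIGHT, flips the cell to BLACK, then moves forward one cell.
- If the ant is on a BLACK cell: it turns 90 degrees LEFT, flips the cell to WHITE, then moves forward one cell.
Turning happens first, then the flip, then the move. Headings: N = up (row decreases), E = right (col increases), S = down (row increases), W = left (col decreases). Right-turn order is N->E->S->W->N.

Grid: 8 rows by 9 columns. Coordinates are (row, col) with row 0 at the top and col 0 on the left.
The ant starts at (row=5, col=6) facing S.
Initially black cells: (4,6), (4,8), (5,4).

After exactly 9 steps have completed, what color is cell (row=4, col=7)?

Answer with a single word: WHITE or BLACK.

Step 1: on WHITE (5,6): turn R to W, flip to black, move to (5,5). |black|=4
Step 2: on WHITE (5,5): turn R to N, flip to black, move to (4,5). |black|=5
Step 3: on WHITE (4,5): turn R to E, flip to black, move to (4,6). |black|=6
Step 4: on BLACK (4,6): turn L to N, flip to white, move to (3,6). |black|=5
Step 5: on WHITE (3,6): turn R to E, flip to black, move to (3,7). |black|=6
Step 6: on WHITE (3,7): turn R to S, flip to black, move to (4,7). |black|=7
Step 7: on WHITE (4,7): turn R to W, flip to black, move to (4,6). |black|=8
Step 8: on WHITE (4,6): turn R to N, flip to black, move to (3,6). |black|=9
Step 9: on BLACK (3,6): turn L to W, flip to white, move to (3,5). |black|=8

Answer: BLACK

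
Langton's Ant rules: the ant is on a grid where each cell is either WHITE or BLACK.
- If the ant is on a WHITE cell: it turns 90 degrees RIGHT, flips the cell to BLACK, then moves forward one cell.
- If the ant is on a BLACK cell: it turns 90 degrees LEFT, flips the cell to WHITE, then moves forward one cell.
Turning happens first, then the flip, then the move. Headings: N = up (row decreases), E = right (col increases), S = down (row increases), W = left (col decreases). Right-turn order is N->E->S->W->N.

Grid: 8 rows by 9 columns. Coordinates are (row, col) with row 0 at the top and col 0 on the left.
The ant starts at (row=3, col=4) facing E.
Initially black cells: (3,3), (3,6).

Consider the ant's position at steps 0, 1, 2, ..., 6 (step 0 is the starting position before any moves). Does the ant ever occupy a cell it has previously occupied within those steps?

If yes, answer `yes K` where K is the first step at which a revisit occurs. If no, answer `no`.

Step 1: on WHITE (3,4): turn R to S, flip to black, move to (4,4). |black|=3 — new cell
Step 2: on WHITE (4,4): turn R to W, flip to black, move to (4,3). |black|=4 — new cell
Step 3: on WHITE (4,3): turn R to N, flip to black, move to (3,3). |black|=5 — new cell
Step 4: on BLACK (3,3): turn L to W, flip to white, move to (3,2). |black|=4 — new cell
Step 5: on WHITE (3,2): turn R to N, flip to black, move to (2,2). |black|=5 — new cell
Step 6: on WHITE (2,2): turn R to E, flip to black, move to (2,3). |black|=6 — new cell
No revisit within 6 steps.

Answer: no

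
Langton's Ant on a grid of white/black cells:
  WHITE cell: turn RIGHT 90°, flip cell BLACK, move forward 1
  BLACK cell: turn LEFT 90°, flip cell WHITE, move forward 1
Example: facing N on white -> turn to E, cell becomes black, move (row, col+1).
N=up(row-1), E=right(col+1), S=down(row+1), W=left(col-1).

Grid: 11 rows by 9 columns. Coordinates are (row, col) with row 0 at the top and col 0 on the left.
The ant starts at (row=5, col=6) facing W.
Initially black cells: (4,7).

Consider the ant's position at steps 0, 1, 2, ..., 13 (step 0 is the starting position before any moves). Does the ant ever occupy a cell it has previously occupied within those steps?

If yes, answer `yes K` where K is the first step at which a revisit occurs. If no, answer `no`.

Answer: yes 6

Derivation:
Step 1: on WHITE (5,6): turn R to N, flip to black, move to (4,6). |black|=2 — new cell
Step 2: on WHITE (4,6): turn R to E, flip to black, move to (4,7). |black|=3 — new cell
Step 3: on BLACK (4,7): turn L to N, flip to white, move to (3,7). |black|=2 — new cell
Step 4: on WHITE (3,7): turn R to E, flip to black, move to (3,8). |black|=3 — new cell
Step 5: on WHITE (3,8): turn R to S, flip to black, move to (4,8). |black|=4 — new cell
Step 6: on WHITE (4,8): turn R to W, flip to black, move to (4,7). |black|=5 — REVISIT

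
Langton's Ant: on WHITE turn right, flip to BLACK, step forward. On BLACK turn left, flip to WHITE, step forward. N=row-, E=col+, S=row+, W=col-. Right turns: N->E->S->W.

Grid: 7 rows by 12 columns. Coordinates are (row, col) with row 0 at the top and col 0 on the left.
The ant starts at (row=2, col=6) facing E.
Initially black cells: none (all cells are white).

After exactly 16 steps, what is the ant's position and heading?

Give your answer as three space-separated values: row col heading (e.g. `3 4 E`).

Step 1: on WHITE (2,6): turn R to S, flip to black, move to (3,6). |black|=1
Step 2: on WHITE (3,6): turn R to W, flip to black, move to (3,5). |black|=2
Step 3: on WHITE (3,5): turn R to N, flip to black, move to (2,5). |black|=3
Step 4: on WHITE (2,5): turn R to E, flip to black, move to (2,6). |black|=4
Step 5: on BLACK (2,6): turn L to N, flip to white, move to (1,6). |black|=3
Step 6: on WHITE (1,6): turn R to E, flip to black, move to (1,7). |black|=4
Step 7: on WHITE (1,7): turn R to S, flip to black, move to (2,7). |black|=5
Step 8: on WHITE (2,7): turn R to W, flip to black, move to (2,6). |black|=6
Step 9: on WHITE (2,6): turn R to N, flip to black, move to (1,6). |black|=7
Step 10: on BLACK (1,6): turn L to W, flip to white, move to (1,5). |black|=6
Step 11: on WHITE (1,5): turn R to N, flip to black, move to (0,5). |black|=7
Step 12: on WHITE (0,5): turn R to E, flip to black, move to (0,6). |black|=8
Step 13: on WHITE (0,6): turn R to S, flip to black, move to (1,6). |black|=9
Step 14: on WHITE (1,6): turn R to W, flip to black, move to (1,5). |black|=10
Step 15: on BLACK (1,5): turn L to S, flip to white, move to (2,5). |black|=9
Step 16: on BLACK (2,5): turn L to E, flip to white, move to (2,6). |black|=8

Answer: 2 6 E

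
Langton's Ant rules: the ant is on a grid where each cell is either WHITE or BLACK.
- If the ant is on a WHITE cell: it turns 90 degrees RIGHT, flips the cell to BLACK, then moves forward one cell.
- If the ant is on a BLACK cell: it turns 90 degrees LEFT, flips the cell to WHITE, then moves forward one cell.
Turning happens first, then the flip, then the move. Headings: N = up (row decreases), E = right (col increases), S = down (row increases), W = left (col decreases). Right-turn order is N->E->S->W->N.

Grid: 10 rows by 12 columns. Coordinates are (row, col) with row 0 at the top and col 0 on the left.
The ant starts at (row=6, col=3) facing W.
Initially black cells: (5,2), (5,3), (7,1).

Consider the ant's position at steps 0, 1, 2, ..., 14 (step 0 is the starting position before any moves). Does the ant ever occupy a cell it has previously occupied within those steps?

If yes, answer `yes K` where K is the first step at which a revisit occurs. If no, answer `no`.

Answer: yes 6

Derivation:
Step 1: on WHITE (6,3): turn R to N, flip to black, move to (5,3). |black|=4 — new cell
Step 2: on BLACK (5,3): turn L to W, flip to white, move to (5,2). |black|=3 — new cell
Step 3: on BLACK (5,2): turn L to S, flip to white, move to (6,2). |black|=2 — new cell
Step 4: on WHITE (6,2): turn R to W, flip to black, move to (6,1). |black|=3 — new cell
Step 5: on WHITE (6,1): turn R to N, flip to black, move to (5,1). |black|=4 — new cell
Step 6: on WHITE (5,1): turn R to E, flip to black, move to (5,2). |black|=5 — REVISIT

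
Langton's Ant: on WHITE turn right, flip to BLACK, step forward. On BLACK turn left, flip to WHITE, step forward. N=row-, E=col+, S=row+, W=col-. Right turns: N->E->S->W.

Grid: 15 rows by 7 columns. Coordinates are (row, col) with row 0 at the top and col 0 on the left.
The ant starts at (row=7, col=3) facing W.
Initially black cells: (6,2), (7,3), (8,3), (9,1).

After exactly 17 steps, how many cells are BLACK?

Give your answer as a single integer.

Step 1: on BLACK (7,3): turn L to S, flip to white, move to (8,3). |black|=3
Step 2: on BLACK (8,3): turn L to E, flip to white, move to (8,4). |black|=2
Step 3: on WHITE (8,4): turn R to S, flip to black, move to (9,4). |black|=3
Step 4: on WHITE (9,4): turn R to W, flip to black, move to (9,3). |black|=4
Step 5: on WHITE (9,3): turn R to N, flip to black, move to (8,3). |black|=5
Step 6: on WHITE (8,3): turn R to E, flip to black, move to (8,4). |black|=6
Step 7: on BLACK (8,4): turn L to N, flip to white, move to (7,4). |black|=5
Step 8: on WHITE (7,4): turn R to E, flip to black, move to (7,5). |black|=6
Step 9: on WHITE (7,5): turn R to S, flip to black, move to (8,5). |black|=7
Step 10: on WHITE (8,5): turn R to W, flip to black, move to (8,4). |black|=8
Step 11: on WHITE (8,4): turn R to N, flip to black, move to (7,4). |black|=9
Step 12: on BLACK (7,4): turn L to W, flip to white, move to (7,3). |black|=8
Step 13: on WHITE (7,3): turn R to N, flip to black, move to (6,3). |black|=9
Step 14: on WHITE (6,3): turn R to E, flip to black, move to (6,4). |black|=10
Step 15: on WHITE (6,4): turn R to S, flip to black, move to (7,4). |black|=11
Step 16: on WHITE (7,4): turn R to W, flip to black, move to (7,3). |black|=12
Step 17: on BLACK (7,3): turn L to S, flip to white, move to (8,3). |black|=11

Answer: 11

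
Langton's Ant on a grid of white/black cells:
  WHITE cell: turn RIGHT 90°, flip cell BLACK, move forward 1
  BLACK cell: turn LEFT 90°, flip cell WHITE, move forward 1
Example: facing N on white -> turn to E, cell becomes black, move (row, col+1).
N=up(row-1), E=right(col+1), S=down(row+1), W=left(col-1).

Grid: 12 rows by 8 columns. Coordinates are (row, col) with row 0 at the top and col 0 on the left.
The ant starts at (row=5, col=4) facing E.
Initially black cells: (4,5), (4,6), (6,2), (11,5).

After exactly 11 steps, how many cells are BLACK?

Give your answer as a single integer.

Step 1: on WHITE (5,4): turn R to S, flip to black, move to (6,4). |black|=5
Step 2: on WHITE (6,4): turn R to W, flip to black, move to (6,3). |black|=6
Step 3: on WHITE (6,3): turn R to N, flip to black, move to (5,3). |black|=7
Step 4: on WHITE (5,3): turn R to E, flip to black, move to (5,4). |black|=8
Step 5: on BLACK (5,4): turn L to N, flip to white, move to (4,4). |black|=7
Step 6: on WHITE (4,4): turn R to E, flip to black, move to (4,5). |black|=8
Step 7: on BLACK (4,5): turn L to N, flip to white, move to (3,5). |black|=7
Step 8: on WHITE (3,5): turn R to E, flip to black, move to (3,6). |black|=8
Step 9: on WHITE (3,6): turn R to S, flip to black, move to (4,6). |black|=9
Step 10: on BLACK (4,6): turn L to E, flip to white, move to (4,7). |black|=8
Step 11: on WHITE (4,7): turn R to S, flip to black, move to (5,7). |black|=9

Answer: 9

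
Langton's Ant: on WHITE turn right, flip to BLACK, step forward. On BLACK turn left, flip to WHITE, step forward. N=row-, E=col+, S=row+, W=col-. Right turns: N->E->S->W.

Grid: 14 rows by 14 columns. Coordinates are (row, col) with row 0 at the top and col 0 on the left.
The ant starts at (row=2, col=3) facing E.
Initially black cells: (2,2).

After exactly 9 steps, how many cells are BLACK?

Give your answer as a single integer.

Step 1: on WHITE (2,3): turn R to S, flip to black, move to (3,3). |black|=2
Step 2: on WHITE (3,3): turn R to W, flip to black, move to (3,2). |black|=3
Step 3: on WHITE (3,2): turn R to N, flip to black, move to (2,2). |black|=4
Step 4: on BLACK (2,2): turn L to W, flip to white, move to (2,1). |black|=3
Step 5: on WHITE (2,1): turn R to N, flip to black, move to (1,1). |black|=4
Step 6: on WHITE (1,1): turn R to E, flip to black, move to (1,2). |black|=5
Step 7: on WHITE (1,2): turn R to S, flip to black, move to (2,2). |black|=6
Step 8: on WHITE (2,2): turn R to W, flip to black, move to (2,1). |black|=7
Step 9: on BLACK (2,1): turn L to S, flip to white, move to (3,1). |black|=6

Answer: 6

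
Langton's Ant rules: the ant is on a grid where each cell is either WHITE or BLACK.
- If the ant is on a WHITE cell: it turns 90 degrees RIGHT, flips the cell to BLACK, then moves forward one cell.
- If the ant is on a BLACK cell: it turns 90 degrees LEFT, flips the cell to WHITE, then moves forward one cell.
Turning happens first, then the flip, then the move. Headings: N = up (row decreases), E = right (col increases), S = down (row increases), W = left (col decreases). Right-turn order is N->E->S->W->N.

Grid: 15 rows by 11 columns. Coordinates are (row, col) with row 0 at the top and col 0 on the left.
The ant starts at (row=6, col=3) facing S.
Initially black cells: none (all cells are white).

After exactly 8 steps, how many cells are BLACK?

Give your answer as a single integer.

Answer: 6

Derivation:
Step 1: on WHITE (6,3): turn R to W, flip to black, move to (6,2). |black|=1
Step 2: on WHITE (6,2): turn R to N, flip to black, move to (5,2). |black|=2
Step 3: on WHITE (5,2): turn R to E, flip to black, move to (5,3). |black|=3
Step 4: on WHITE (5,3): turn R to S, flip to black, move to (6,3). |black|=4
Step 5: on BLACK (6,3): turn L to E, flip to white, move to (6,4). |black|=3
Step 6: on WHITE (6,4): turn R to S, flip to black, move to (7,4). |black|=4
Step 7: on WHITE (7,4): turn R to W, flip to black, move to (7,3). |black|=5
Step 8: on WHITE (7,3): turn R to N, flip to black, move to (6,3). |black|=6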